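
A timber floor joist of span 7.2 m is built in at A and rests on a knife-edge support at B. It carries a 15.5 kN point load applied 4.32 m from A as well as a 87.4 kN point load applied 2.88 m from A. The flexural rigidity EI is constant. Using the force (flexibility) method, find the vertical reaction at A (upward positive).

Choose R_B as the redundant. The primary structure is the cantilever fixed at A.
Downward deflection at the released point B due to the loads:
  point load 15.5 at a = 4.32: Pa²(3L − a)/(6EI) = 833.1/EI
  point load 87.4 at a = 2.88: Pa²(3L − a)/(6EI) = 2262/EI
  δ_0 = 3095/EI
Tip deflection under a unit load at B: L³/(3EI) = 124.4/EI.
The prop prevents deflection at B: R_B = δ_0/δ_{BB} = 3095/124.4 = 24.88 kN.
Vertical equilibrium: R_A = ΣP − R_B = 102.9 − 24.88 = 78.02 kN.

R_A = 78.02 kN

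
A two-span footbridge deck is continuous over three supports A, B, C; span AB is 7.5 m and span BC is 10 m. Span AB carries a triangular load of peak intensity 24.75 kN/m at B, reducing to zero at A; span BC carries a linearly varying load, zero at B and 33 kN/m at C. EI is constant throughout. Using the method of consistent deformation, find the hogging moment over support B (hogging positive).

M_B = 149.8 kN·m

Take M_B as the redundant. Released structure: two simple spans AB and BC with a hinge at B.
End slopes at the hinge B, treating each span as simply supported:
  span AB: triangular load, peak 24.75: w₀L³/(45EI) = 232/EI
  span BC: triangular load, peak 33: 7w₀L³/(360EI) = 641.7/EI
  relative rotation θ_0 = (232 + 641.7)/EI = 873.7/EI
A unit hogging moment at B produces rotation L₁/(3EI) + L₂/(3EI) = 5.833/EI.
Compatibility: M_B·(L₁+L₂)/(3EI) = θ_0, giving M_B = 149.8 kN·m (hogging).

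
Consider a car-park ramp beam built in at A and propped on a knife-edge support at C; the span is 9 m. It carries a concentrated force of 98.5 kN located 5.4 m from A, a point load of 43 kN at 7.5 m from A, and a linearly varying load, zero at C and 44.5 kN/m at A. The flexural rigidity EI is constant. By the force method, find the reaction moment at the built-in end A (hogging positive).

M_A = 420.6 kN·m

Choose R_C as the redundant. The primary structure is the cantilever fixed at A.
Downward deflection at the released point C due to the loads:
  point load 98.5 at a = 5.4: Pa²(3L − a)/(6EI) = 10340/EI
  point load 43 at a = 7.5: Pa²(3L − a)/(6EI) = 7861/EI
  triangular load, peak 44.5 at the fixed end: w₀L⁴/(30EI) = 9732/EI
  δ_0 = 27933/EI
Flexibility coefficient — unit upward force at C: δ_{CC} = L³/(3EI) = 243/EI.
The prop prevents deflection at C: R_C = δ_0/δ_{CC} = 27933/243 = 115 kN.
Moment equilibrium about A: M_A = Σ(load moments about A) − R_C·L = 1455 − 115×9 = 420.6 kN·m.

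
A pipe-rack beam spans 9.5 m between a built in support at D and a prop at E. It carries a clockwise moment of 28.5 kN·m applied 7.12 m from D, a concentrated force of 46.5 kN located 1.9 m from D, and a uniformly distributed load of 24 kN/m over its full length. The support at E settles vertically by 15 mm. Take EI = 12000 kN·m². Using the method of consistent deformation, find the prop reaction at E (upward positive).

R_E = 91.69 kN

Remove the prop at E; the released (primary) structure is a cantilever built in at D.
Free-end deflection of the primary structure under the applied loading (downward +):
  clockwise couple 28.5 at a = 7.12: M₀a(2L − a)/(2EI) = 1205/EI
  point load 46.5 at a = 1.9: Pa²(3L − a)/(6EI) = 744.2/EI
  UDL 24: wL⁴/(8EI) = 24435/EI
  δ_0 = 26385/EI
Flexibility coefficient — unit upward force at E: δ_{EE} = L³/(3EI) = 285.8/EI.
With EI = 12000 kN·m²: δ_0 = 2.1987 m and δ_{EE} = 0.023816 m/kN.
Compatibility — the beam at E must follow the support down by 0.015 m: δ_0 − R_E·δ_{EE} = 0.015, so R_E = (2.1987 − 0.015)/0.023816 = 91.69 kN.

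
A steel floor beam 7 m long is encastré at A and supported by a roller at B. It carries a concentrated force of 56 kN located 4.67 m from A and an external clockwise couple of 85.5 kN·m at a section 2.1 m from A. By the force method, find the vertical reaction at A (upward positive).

Release the roller at B. Primary structure: cantilever fixed at A.
Free-end deflection of the primary structure under the applied loading (downward +):
  point load 56 at a = 4.67: Pa²(3L − a)/(6EI) = 3324/EI
  clockwise couple 85.5 at a = 2.1: M₀a(2L − a)/(2EI) = 1068/EI
  δ_0 = 4392/EI
Tip deflection under a unit load at B: L³/(3EI) = 114.3/EI.
Compatibility at B: δ_0 − R_B·δ_{BB} = 0, so R_B = 4392/114.3 = 38.42 kN.
Vertical equilibrium: R_A = ΣP − R_B = 56 − 38.42 = 17.58 kN.

R_A = 17.58 kN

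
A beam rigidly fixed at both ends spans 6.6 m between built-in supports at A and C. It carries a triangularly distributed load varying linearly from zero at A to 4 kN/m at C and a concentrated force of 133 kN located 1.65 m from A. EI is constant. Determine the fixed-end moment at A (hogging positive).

M_A = 129.2 kN·m

Release both end moments; the primary structure is a simply-supported span AC with redundants M_A and M_C.
End rotations of the released simple span under the applied load (×1/EI):
  at A: triangular load, peak 4: 7w₀L³/(360EI) = 22.36/EI
  at C: triangular load, peak 4: w₀L³/(45EI) = 25.56/EI
  at A: point load 133 at a = 1.65: Pab(L + b)/(6LEI) = 316.8/EI
  at C: point load 133 at a = 1.65: Pab(L + a)/(6LEI) = 226.3/EI
  θ_A0 = 339.2/EI,  θ_C0 = 251.9/EI
Flexibility coefficients: a unit moment at one end gives L/(3EI) there and L/(6EI) at the far end, so f₁₁ = f₂₂ = 2.2/EI and f₁₂ = f₂₁ = 1.1/EI.
Compatibility — zero rotation at each built-in end:
  2.2 M_A + 1.1 M_C = 339.2
  1.1 M_A + 2.2 M_C = 251.9
Solving the pair gives M_A = 129.2 kN·m and M_C = 49.86 kN·m (hogging).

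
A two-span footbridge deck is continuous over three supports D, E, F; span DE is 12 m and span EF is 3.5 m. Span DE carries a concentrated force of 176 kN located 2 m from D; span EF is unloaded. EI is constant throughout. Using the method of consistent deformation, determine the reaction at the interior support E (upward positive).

Insert a hinge at E; M_E is the redundant, and each span becomes simply supported.
Rotations at E on the released spans (each span's end-slope, ×1/EI):
  span DE: point load 176 at a = 2: Pab(L + a)/(6LEI) = 684.4/EI
  relative rotation θ_0 = (684.4 + 0)/EI = 684.4/EI
A unit hogging moment at E produces rotation L₁/(3EI) + L₂/(3EI) = 5.167/EI.
Compatibility: M_E·(L₁+L₂)/(3EI) = θ_0, giving M_E = 132.5 kN·m (hogging).
Span DE, ΣM about D with M_E applied at E: R_E^{DE}·12 = 352 + 132.5, so R_E^{DE} = 40.37 kN and R_D = 176 − 40.37 = 135.6 kN.
Span EF, ΣM about F: R_E^{EF}·3.5 = 0 + 132.5, so R_E^{EF} = 37.85 kN and R_F = 0 − 37.85 = -37.85 kN.
R_E = 40.37 + 37.85 = 78.22 kN.

R_E = 78.22 kN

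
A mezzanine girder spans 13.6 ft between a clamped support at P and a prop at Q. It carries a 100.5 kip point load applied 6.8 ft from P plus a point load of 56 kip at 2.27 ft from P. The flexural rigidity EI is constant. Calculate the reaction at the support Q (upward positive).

Remove the prop at Q; the released (primary) structure is a cantilever built in at P.
Primary-structure tip deflection at Q by superposition:
  point load 100.5 at a = 6.8: Pa²(3L − a)/(6EI) = 26334/EI
  point load 56 at a = 2.27: Pa²(3L − a)/(6EI) = 1853/EI
  δ_0 = 28187/EI
Tip deflection under a unit load at Q: L³/(3EI) = 838.5/EI.
The prop prevents deflection at Q: R_Q = δ_0/δ_{QQ} = 28187/838.5 = 33.62 kip.

R_Q = 33.62 kip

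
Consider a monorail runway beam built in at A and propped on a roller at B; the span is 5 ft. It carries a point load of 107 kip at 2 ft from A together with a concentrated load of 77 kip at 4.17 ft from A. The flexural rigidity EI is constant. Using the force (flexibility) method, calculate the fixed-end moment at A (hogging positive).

Choose R_B as the redundant. The primary structure is the cantilever fixed at A.
Free-end deflection of the primary structure under the applied loading (downward +):
  point load 107 at a = 2: Pa²(3L − a)/(6EI) = 927.3/EI
  point load 77 at a = 4.17: Pa²(3L − a)/(6EI) = 2417/EI
  δ_0 = 3344/EI
Flexibility coefficient — unit upward force at B: δ_{BB} = L³/(3EI) = 41.67/EI.
The prop prevents deflection at B: R_B = δ_0/δ_{BB} = 3344/41.67 = 80.26 kip.
Moment equilibrium about A: M_A = Σ(load moments about A) − R_B·L = 535.1 − 80.26×5 = 133.8 kip·ft.

M_A = 133.8 kip·ft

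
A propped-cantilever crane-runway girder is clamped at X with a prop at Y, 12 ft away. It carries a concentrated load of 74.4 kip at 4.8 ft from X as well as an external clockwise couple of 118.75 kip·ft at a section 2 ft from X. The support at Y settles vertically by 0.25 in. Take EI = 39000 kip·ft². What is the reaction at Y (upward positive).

Choose R_Y as the redundant. The primary structure is the cantilever fixed at X.
Primary-structure tip deflection at Y by superposition:
  point load 74.4 at a = 4.8: Pa²(3L − a)/(6EI) = 8914/EI
  clockwise couple 118.75 at a = 2: M₀a(2L − a)/(2EI) = 2612/EI
  δ_0 = 11526/EI
Flexibility coefficient — unit upward force at Y: δ_{YY} = L³/(3EI) = 576/EI.
With EI = 39000 kip·ft²: δ_0 = 0.29554 ft and δ_{YY} = 0.014769 ft/kip.
Compatibility — the beam at Y must follow the support down by 0.02083 ft: δ_0 − R_Y·δ_{YY} = 0.02083, so R_Y = (0.29554 − 0.02083)/0.014769 = 18.6 kip.

R_Y = 18.6 kip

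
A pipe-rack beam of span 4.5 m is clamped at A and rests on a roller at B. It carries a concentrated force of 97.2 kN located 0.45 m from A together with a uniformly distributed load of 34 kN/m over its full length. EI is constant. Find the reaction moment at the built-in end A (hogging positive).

M_A = 123.5 kN·m

Take the reaction at B as the redundant and release it; the primary structure is a cantilever fixed at A.
Free-end deflection of the primary structure under the applied loading (downward +):
  point load 97.2 at a = 0.45: Pa²(3L − a)/(6EI) = 42.81/EI
  UDL 34: wL⁴/(8EI) = 1743/EI
  δ_0 = 1786/EI
Flexibility coefficient — unit upward force at B: δ_{BB} = L³/(3EI) = 30.38/EI.
Compatibility at B: δ_0 − R_B·δ_{BB} = 0, so R_B = 1786/30.38 = 58.78 kN.
Moment equilibrium about A: M_A = Σ(load moments about A) − R_B·L = 388 − 58.78×4.5 = 123.5 kN·m.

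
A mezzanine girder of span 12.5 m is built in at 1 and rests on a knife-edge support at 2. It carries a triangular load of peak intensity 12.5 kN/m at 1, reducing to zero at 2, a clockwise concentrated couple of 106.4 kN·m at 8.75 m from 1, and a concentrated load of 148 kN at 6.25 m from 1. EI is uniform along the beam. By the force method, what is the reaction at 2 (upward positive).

R_2 = 73.49 kN

Release the roller at 2. Primary structure: cantilever fixed at 1.
Downward deflection at the released point 2 due to the loads:
  triangular load, peak 12.5 at the fixed end: w₀L⁴/(30EI) = 10173/EI
  clockwise couple 106.4 at a = 8.75: M₀a(2L − a)/(2EI) = 7564/EI
  point load 148 at a = 6.25: Pa²(3L − a)/(6EI) = 30111/EI
  δ_0 = 47848/EI
Tip deflection under a unit load at 2: L³/(3EI) = 651/EI.
Compatibility at 2: δ_0 − R_2·δ_{22} = 0, so R_2 = 47848/651 = 73.49 kN.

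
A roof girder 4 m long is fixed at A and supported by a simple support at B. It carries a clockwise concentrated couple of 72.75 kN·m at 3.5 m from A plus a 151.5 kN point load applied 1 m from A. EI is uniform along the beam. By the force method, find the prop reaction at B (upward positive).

R_B = 39.87 kN

Remove the prop at B; the released (primary) structure is a cantilever built in at A.
Deflection at B on the released cantilever, summing each load's contribution:
  clockwise couple 72.75 at a = 3.5: M₀a(2L − a)/(2EI) = 572.9/EI
  point load 151.5 at a = 1: Pa²(3L − a)/(6EI) = 277.8/EI
  δ_0 = 850.7/EI
Flexibility coefficient — unit upward force at B: δ_{BB} = L³/(3EI) = 21.33/EI.
The prop prevents deflection at B: R_B = δ_0/δ_{BB} = 850.7/21.33 = 39.87 kN.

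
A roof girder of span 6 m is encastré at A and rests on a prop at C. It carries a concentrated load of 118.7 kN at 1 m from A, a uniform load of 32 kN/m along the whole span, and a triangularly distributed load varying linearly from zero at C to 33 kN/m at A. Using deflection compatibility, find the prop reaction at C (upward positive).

Choose R_C as the redundant. The primary structure is the cantilever fixed at A.
Deflection at C on the released cantilever, summing each load's contribution:
  point load 118.7 at a = 1: Pa²(3L − a)/(6EI) = 336.3/EI
  UDL 32: wL⁴/(8EI) = 5184/EI
  triangular load, peak 33 at the fixed end: w₀L⁴/(30EI) = 1426/EI
  δ_0 = 6946/EI
Tip deflection under a unit load at C: L³/(3EI) = 72/EI.
The prop prevents deflection at C: R_C = δ_0/δ_{CC} = 6946/72 = 96.47 kN.

R_C = 96.47 kN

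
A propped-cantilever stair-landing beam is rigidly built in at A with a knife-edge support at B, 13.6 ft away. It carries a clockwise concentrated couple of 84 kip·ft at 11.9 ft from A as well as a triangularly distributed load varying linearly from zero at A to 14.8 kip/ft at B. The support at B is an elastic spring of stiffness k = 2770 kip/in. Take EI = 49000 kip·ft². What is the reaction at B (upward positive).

Choose R_B as the redundant. The primary structure is the cantilever fixed at A.
Primary-structure tip deflection at B by superposition:
  clockwise couple 84 at a = 11.9: M₀a(2L − a)/(2EI) = 7647/EI
  triangular load, peak 14.8 at the free end: 11w₀L⁴/(120EI) = 46412/EI
  δ_0 = 54059/EI
Flexibility coefficient — unit upward force at B: δ_{BB} = L³/(3EI) = 838.5/EI.
With EI = 49000 kip·ft²: δ_0 = 1.1032 ft and δ_{BB} = 0.017112 ft/kip.
Compatibility — the spring shortens by R_B/k under the reaction it provides: δ_0 − R_B·δ_{BB} = R_B/k. With 1/k = 1/(2770×12) ft/kip = 0.00003 ft/kip, R_B = δ_0 / (δ_{BB} + 1/k) = 1.1032 / (0.017112 + 0.00003) = 64.36 kip.

R_B = 64.36 kip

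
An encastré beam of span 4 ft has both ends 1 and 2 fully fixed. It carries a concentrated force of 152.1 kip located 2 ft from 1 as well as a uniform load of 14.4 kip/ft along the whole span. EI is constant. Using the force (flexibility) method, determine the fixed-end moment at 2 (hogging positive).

Release both end moments; the primary structure is a simply-supported span 12 with redundants M_1 and M_2.
On the primary (simply-supported) span, the end slopes from the loading are:
  at 1: point load 152.1 at a = 2: Pab(L + b)/(6LEI) = 152.1/EI
  at 2: point load 152.1 at a = 2: Pab(L + a)/(6LEI) = 152.1/EI
  at 1: UDL 14.4: wL³/(24EI) = 38.4/EI
  at 2: UDL 14.4: wL³/(24EI) = 38.4/EI
  θ_10 = 190.5/EI,  θ_20 = 190.5/EI
Flexibility coefficients: a unit moment at one end gives L/(3EI) there and L/(6EI) at the far end, so f₁₁ = f₂₂ = 1.333/EI and f₁₂ = f₂₁ = 0.6667/EI.
Compatibility — zero rotation at each built-in end:
  1.333 M_1 + 0.6667 M_2 = 190.5
  0.6667 M_1 + 1.333 M_2 = 190.5
Solving the pair gives M_1 = 95.25 kip·ft and M_2 = 95.25 kip·ft (hogging).

M_2 = 95.25 kip·ft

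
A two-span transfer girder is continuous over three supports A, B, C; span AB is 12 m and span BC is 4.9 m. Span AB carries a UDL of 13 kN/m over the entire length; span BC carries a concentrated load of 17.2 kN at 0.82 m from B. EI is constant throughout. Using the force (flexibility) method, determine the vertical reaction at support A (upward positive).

Release continuity at B by inserting a hinge; the redundant is the internal moment M_B. The primary structure is two simply-supported spans AB and BC.
Rotations at B on the released spans (each span's end-slope, ×1/EI):
  span AB: UDL 13: wL³/(24EI) = 936/EI
  span BC: point load 17.2 at a = 0.82: Pab(L + b)/(6LEI) = 17.58/EI
  relative rotation θ_0 = (936 + 17.58)/EI = 953.6/EI
A unit hogging moment at B produces rotation L₁/(3EI) + L₂/(3EI) = 5.633/EI.
Compatibility: M_B·(L₁+L₂)/(3EI) = θ_0, giving M_B = 169.3 kN·m (hogging).
Span AB, ΣM about A with M_B applied at B: R_B^{AB}·12 = 936 + 169.3, so R_B^{AB} = 92.11 kN and R_A = 156 − 92.11 = 63.89 kN.

R_A = 63.89 kN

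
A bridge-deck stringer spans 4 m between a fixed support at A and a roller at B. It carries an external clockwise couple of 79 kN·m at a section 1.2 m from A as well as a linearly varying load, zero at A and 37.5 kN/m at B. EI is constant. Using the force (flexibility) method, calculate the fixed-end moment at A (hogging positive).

Remove the prop at B; the released (primary) structure is a cantilever built in at A.
Primary-structure tip deflection at B by superposition:
  clockwise couple 79 at a = 1.2: M₀a(2L − a)/(2EI) = 322.3/EI
  triangular load, peak 37.5 at the free end: 11w₀L⁴/(120EI) = 880/EI
  δ_0 = 1202/EI
Flexibility coefficient — unit upward force at B: δ_{BB} = L³/(3EI) = 21.33/EI.
Compatibility at B: δ_0 − R_B·δ_{BB} = 0, so R_B = 1202/21.33 = 56.36 kN.
Moment equilibrium about A: M_A = Σ(load moments about A) − R_B·L = 279 − 56.36×4 = 53.56 kN·m.

M_A = 53.56 kN·m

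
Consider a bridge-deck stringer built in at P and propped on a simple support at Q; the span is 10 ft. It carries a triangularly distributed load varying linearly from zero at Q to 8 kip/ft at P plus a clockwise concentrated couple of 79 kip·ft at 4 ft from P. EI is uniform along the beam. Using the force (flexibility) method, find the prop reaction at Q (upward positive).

R_Q = 15.58 kip

Release the roller at Q. Primary structure: cantilever fixed at P.
Deflection at Q on the released cantilever, summing each load's contribution:
  triangular load, peak 8 at the fixed end: w₀L⁴/(30EI) = 2667/EI
  clockwise couple 79 at a = 4: M₀a(2L − a)/(2EI) = 2528/EI
  δ_0 = 5195/EI
Tip deflection under a unit load at Q: L³/(3EI) = 333.3/EI.
Compatibility at Q: δ_0 − R_Q·δ_{QQ} = 0, so R_Q = 5195/333.3 = 15.58 kip.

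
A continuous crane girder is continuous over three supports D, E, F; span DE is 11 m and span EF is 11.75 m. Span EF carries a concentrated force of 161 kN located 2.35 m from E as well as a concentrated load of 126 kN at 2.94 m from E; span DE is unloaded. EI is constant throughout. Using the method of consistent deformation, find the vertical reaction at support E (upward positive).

Insert a hinge at E; M_E is the redundant, and each span becomes simply supported.
Rotations at E on the released spans (each span's end-slope, ×1/EI):
  span EF: point load 161 at a = 2.35: Pab(L + b)/(6LEI) = 1067/EI
  span EF: point load 126 at a = 2.94: Pab(L + b)/(6LEI) = 951.8/EI
  relative rotation θ_0 = (0 + 2019)/EI = 2019/EI
A unit hogging moment at E produces rotation L₁/(3EI) + L₂/(3EI) = 7.583/EI.
Compatibility: M_E·(L₁+L₂)/(3EI) = θ_0, giving M_E = 266.2 kN·m (hogging).
Span DE, ΣM about D with M_E applied at E: R_E^{DE}·11 = 0 + 266.2, so R_E^{DE} = 24.2 kN and R_D = 0 − 24.2 = -24.2 kN.
Span EF, ΣM about F: R_E^{EF}·11.75 = 2623 + 266.2, so R_E^{EF} = 245.9 kN and R_F = 287 − 245.9 = 41.07 kN.
R_E = 24.2 + 245.9 = 270.1 kN.

R_E = 270.1 kN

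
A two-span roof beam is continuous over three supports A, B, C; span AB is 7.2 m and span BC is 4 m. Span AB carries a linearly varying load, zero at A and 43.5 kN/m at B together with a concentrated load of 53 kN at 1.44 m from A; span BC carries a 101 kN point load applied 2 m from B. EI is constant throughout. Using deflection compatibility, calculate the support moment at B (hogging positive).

M_B = 147.2 kN·m

Insert a hinge at B; M_B is the redundant, and each span becomes simply supported.
Discontinuity in slope at B on the released structure — sum the simple-span end rotations:
  span AB: triangular load, peak 43.5: w₀L³/(45EI) = 360.8/EI
  span AB: point load 53 at a = 1.44: Pab(L + a)/(6LEI) = 87.92/EI
  span BC: point load 101 at a = 2: Pab(L + b)/(6LEI) = 101/EI
  relative rotation θ_0 = (448.7 + 101)/EI = 549.7/EI
A unit hogging moment at B produces rotation L₁/(3EI) + L₂/(3EI) = 3.733/EI.
Compatibility: M_B·(L₁+L₂)/(3EI) = θ_0, giving M_B = 147.2 kN·m (hogging).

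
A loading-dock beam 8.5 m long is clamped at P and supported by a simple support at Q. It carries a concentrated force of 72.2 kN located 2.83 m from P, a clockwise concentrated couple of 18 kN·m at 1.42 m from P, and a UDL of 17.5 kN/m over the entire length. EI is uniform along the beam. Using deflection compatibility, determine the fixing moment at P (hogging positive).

M_P = 281.4 kN·m

Remove the prop at Q; the released (primary) structure is a cantilever built in at P.
Deflection at Q on the released cantilever, summing each load's contribution:
  point load 72.2 at a = 2.83: Pa²(3L − a)/(6EI) = 2185/EI
  clockwise couple 18 at a = 1.42: M₀a(2L − a)/(2EI) = 199.1/EI
  UDL 17.5: wL⁴/(8EI) = 11419/EI
  δ_0 = 13803/EI
Tip deflection under a unit load at Q: L³/(3EI) = 204.7/EI.
Compatibility at Q: δ_0 − R_Q·δ_{QQ} = 0, so R_Q = 13803/204.7 = 67.43 kN.
Moment equilibrium about P: M_P = Σ(load moments about P) − R_Q·L = 854.5 − 67.43×8.5 = 281.4 kN·m.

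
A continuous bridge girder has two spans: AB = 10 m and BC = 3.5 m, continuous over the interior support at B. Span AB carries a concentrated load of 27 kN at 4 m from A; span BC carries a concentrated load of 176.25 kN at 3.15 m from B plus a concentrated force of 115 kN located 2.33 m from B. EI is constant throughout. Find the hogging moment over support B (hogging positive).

Release continuity at B by inserting a hinge; the redundant is the internal moment M_B. The primary structure is two simply-supported spans AB and BC.
Discontinuity in slope at B on the released structure — sum the simple-span end rotations:
  span AB: point load 27 at a = 4: Pab(L + a)/(6LEI) = 151.2/EI
  span BC: point load 176.25 at a = 3.15: Pab(L + b)/(6LEI) = 35.62/EI
  span BC: point load 115 at a = 2.33: Pab(L + b)/(6LEI) = 69.72/EI
  relative rotation θ_0 = (151.2 + 105.3)/EI = 256.5/EI
A unit hogging moment at B produces rotation L₁/(3EI) + L₂/(3EI) = 4.5/EI.
Slope continuity at B: θ_0 = M_B·4.5/EI, so M_B = 256.5/4.5 = 57.01 kN·m (hogging).

M_B = 57.01 kN·m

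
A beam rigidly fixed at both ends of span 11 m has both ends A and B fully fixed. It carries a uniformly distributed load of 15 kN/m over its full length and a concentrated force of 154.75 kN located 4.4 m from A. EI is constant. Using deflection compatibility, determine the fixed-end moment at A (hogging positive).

M_A = 396.4 kN·m

Take the two fixed-end moments M_A, M_B as redundants; the released structure is the simple span AB.
End rotations of the released simple span under the applied load (×1/EI):
  at A: UDL 15: wL³/(24EI) = 831.9/EI
  at B: UDL 15: wL³/(24EI) = 831.9/EI
  at A: point load 154.75 at a = 4.4: Pab(L + b)/(6LEI) = 1198/EI
  at B: point load 154.75 at a = 4.4: Pab(L + a)/(6LEI) = 1049/EI
  θ_A0 = 2030/EI,  θ_B0 = 1880/EI
Flexibility coefficients: a unit moment at one end gives L/(3EI) there and L/(6EI) at the far end, so f₁₁ = f₂₂ = 3.667/EI and f₁₂ = f₂₁ = 1.833/EI.
Compatibility — zero rotation at each built-in end:
  3.667 M_A + 1.833 M_B = 2030
  1.833 M_A + 3.667 M_B = 1880
Solving the pair gives M_A = 396.4 kN·m and M_B = 314.7 kN·m (hogging).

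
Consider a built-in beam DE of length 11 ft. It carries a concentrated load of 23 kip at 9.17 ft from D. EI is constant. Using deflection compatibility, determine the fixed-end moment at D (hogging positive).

Release both end moments; the primary structure is a simply-supported span DE with redundants M_D and M_E.
End rotations of the released simple span under the applied load (×1/EI):
  at D: point load 23 at a = 9.17: Pab(L + b)/(6LEI) = 75.03/EI
  at E: point load 23 at a = 9.17: Pab(L + a)/(6LEI) = 118/EI
  θ_D0 = 75.03/EI,  θ_E0 = 118/EI
Flexibility coefficients: a unit moment at one end gives L/(3EI) there and L/(6EI) at the far end, so f₁₁ = f₂₂ = 3.667/EI and f₁₂ = f₂₁ = 1.833/EI.
Compatibility — zero rotation at each built-in end:
  3.667 M_D + 1.833 M_E = 75.03
  1.833 M_D + 3.667 M_E = 118
Solving the pair gives M_D = 5.837 kip·ft and M_E = 29.25 kip·ft (hogging).

M_D = 5.837 kip·ft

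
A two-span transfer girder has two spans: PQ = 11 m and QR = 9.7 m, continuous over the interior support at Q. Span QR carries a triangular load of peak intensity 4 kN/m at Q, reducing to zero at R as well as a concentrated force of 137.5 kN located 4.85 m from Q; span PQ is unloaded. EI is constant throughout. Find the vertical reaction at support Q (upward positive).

Take M_Q as the redundant. Released structure: two simple spans PQ and QR with a hinge at Q.
End slopes at the hinge Q, treating each span as simply supported:
  span QR: triangular load, peak 4: w₀L³/(45EI) = 81.13/EI
  span QR: point load 137.5 at a = 4.85: Pab(L + b)/(6LEI) = 808.6/EI
  relative rotation θ_0 = (0 + 889.7)/EI = 889.7/EI
A unit hogging moment at Q produces rotation L₁/(3EI) + L₂/(3EI) = 6.9/EI.
Slope continuity at Q: θ_0 = M_Q·6.9/EI, so M_Q = 889.7/6.9 = 128.9 kN·m (hogging).
Span PQ, ΣM about P with M_Q applied at Q: R_Q^{PQ}·11 = 0 + 128.9, so R_Q^{PQ} = 11.72 kN and R_P = 0 − 11.72 = -11.72 kN.
Span QR, ΣM about R: R_Q^{QR}·9.7 = 792.3 + 128.9, so R_Q^{QR} = 94.98 kN and R_R = 156.9 − 94.98 = 61.92 kN.
R_Q = 11.72 + 94.98 = 106.7 kN.

R_Q = 106.7 kN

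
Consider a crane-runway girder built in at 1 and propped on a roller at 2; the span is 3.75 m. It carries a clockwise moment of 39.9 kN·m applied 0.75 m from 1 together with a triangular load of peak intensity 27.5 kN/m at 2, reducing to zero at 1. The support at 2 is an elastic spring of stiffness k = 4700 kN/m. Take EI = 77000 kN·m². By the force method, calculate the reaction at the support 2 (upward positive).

Remove the prop at 2; the released (primary) structure is a cantilever built in at 1.
Primary-structure tip deflection at 2 by superposition:
  clockwise couple 39.9 at a = 0.75: M₀a(2L − a)/(2EI) = 101/EI
  triangular load, peak 27.5 at the free end: 11w₀L⁴/(120EI) = 498.5/EI
  δ_0 = 599.5/EI
Flexibility coefficient — unit upward force at 2: δ_{22} = L³/(3EI) = 17.58/EI.
With EI = 77000 kN·m²: δ_0 = 0.007786 m and δ_{22} = 0.000228 m/kN.
Compatibility — the spring shortens by R_2/k under the reaction it provides: δ_0 − R_2·δ_{22} = R_2/k. With 1/k = 0.000213 m/kN, R_2 = δ_0 / (δ_{22} + 1/k) = 0.007786 / (0.000228 + 0.000213) = 17.65 kN.

R_2 = 17.65 kN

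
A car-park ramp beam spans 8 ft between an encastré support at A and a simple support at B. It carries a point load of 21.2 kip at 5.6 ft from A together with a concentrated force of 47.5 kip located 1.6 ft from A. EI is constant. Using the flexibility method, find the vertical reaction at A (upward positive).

Release the roller at B. Primary structure: cantilever fixed at A.
Primary-structure tip deflection at B by superposition:
  point load 21.2 at a = 5.6: Pa²(3L − a)/(6EI) = 2039/EI
  point load 47.5 at a = 1.6: Pa²(3L − a)/(6EI) = 454/EI
  δ_0 = 2493/EI
Flexibility coefficient — unit upward force at B: δ_{BB} = L³/(3EI) = 170.7/EI.
The prop prevents deflection at B: R_B = δ_0/δ_{BB} = 2493/170.7 = 14.61 kip.
Vertical equilibrium: R_A = ΣP − R_B = 68.7 − 14.61 = 54.09 kip.

R_A = 54.09 kip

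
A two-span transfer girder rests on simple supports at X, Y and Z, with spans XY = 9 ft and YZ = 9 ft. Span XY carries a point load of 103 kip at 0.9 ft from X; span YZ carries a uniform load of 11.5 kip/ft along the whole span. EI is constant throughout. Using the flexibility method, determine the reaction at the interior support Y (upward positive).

R_Y = 80.09 kip

Insert a hinge at Y; M_Y is the redundant, and each span becomes simply supported.
Rotations at Y on the released spans (each span's end-slope, ×1/EI):
  span XY: point load 103 at a = 0.9: Pab(L + a)/(6LEI) = 137.7/EI
  span YZ: UDL 11.5: wL³/(24EI) = 349.3/EI
  relative rotation θ_0 = (137.7 + 349.3)/EI = 487/EI
A unit hogging moment at Y produces rotation L₁/(3EI) + L₂/(3EI) = 6/EI.
Slope continuity at Y: θ_0 = M_Y·6/EI, so M_Y = 487/6 = 81.16 kip·ft (hogging).
Span XY, ΣM about X with M_Y applied at Y: R_Y^{XY}·9 = 92.7 + 81.16, so R_Y^{XY} = 19.32 kip and R_X = 103 − 19.32 = 83.68 kip.
Span YZ, ΣM about Z: R_Y^{YZ}·9 = 465.8 + 81.16, so R_Y^{YZ} = 60.77 kip and R_Z = 103.5 − 60.77 = 42.73 kip.
R_Y = 19.32 + 60.77 = 80.09 kip.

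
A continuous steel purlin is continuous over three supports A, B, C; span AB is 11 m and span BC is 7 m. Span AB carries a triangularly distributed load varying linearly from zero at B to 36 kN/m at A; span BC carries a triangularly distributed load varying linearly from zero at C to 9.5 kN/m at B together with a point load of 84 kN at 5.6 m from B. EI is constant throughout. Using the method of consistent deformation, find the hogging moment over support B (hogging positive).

M_B = 189.3 kN·m

Release continuity at B by inserting a hinge; the redundant is the internal moment M_B. The primary structure is two simply-supported spans AB and BC.
Discontinuity in slope at B on the released structure — sum the simple-span end rotations:
  span AB: triangular load, peak 36: 7w₀L³/(360EI) = 931.7/EI
  span BC: triangular load, peak 9.5: w₀L³/(45EI) = 72.41/EI
  span BC: point load 84 at a = 5.6: Pab(L + b)/(6LEI) = 131.7/EI
  relative rotation θ_0 = (931.7 + 204.1)/EI = 1136/EI
A unit hogging moment at B produces rotation L₁/(3EI) + L₂/(3EI) = 6/EI.
Slope continuity at B: θ_0 = M_B·6/EI, so M_B = 1136/6 = 189.3 kN·m (hogging).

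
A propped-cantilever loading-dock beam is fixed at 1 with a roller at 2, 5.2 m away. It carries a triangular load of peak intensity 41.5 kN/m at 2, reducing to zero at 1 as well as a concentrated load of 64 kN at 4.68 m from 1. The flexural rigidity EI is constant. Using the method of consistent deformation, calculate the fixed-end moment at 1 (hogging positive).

M_1 = 81.93 kN·m

Remove the prop at 2; the released (primary) structure is a cantilever built in at 1.
Deflection at 2 on the released cantilever, summing each load's contribution:
  triangular load, peak 41.5 at the free end: 11w₀L⁴/(120EI) = 2781/EI
  point load 64 at a = 4.68: Pa²(3L − a)/(6EI) = 2551/EI
  δ_0 = 5333/EI
Tip deflection under a unit load at 2: L³/(3EI) = 46.87/EI.
The prop prevents deflection at 2: R_2 = δ_0/δ_{22} = 5333/46.87 = 113.8 kN.
Moment equilibrium about 1: M_1 = Σ(load moments about 1) − R_2·L = 673.6 − 113.8×5.2 = 81.93 kN·m.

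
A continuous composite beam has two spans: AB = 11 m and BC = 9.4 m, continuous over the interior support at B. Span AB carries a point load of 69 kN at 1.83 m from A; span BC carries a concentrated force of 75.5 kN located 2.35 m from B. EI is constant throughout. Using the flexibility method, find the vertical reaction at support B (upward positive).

Take M_B as the redundant. Released structure: two simple spans AB and BC with a hinge at B.
End slopes at the hinge B, treating each span as simply supported:
  span AB: point load 69 at a = 1.83: Pab(L + a)/(6LEI) = 225.1/EI
  span BC: point load 75.5 at a = 2.35: Pab(L + b)/(6LEI) = 364.8/EI
  relative rotation θ_0 = (225.1 + 364.8)/EI = 589.9/EI
A unit hogging moment at B produces rotation L₁/(3EI) + L₂/(3EI) = 6.8/EI.
Slope continuity at B: θ_0 = M_B·6.8/EI, so M_B = 589.9/6.8 = 86.75 kN·m (hogging).
Span AB, ΣM about A with M_B applied at B: R_B^{AB}·11 = 126.3 + 86.75, so R_B^{AB} = 19.37 kN and R_A = 69 − 19.37 = 49.63 kN.
Span BC, ΣM about C: R_B^{BC}·9.4 = 532.3 + 86.75, so R_B^{BC} = 65.85 kN and R_C = 75.5 − 65.85 = 9.646 kN.
R_B = 19.37 + 65.85 = 85.22 kN.

R_B = 85.22 kN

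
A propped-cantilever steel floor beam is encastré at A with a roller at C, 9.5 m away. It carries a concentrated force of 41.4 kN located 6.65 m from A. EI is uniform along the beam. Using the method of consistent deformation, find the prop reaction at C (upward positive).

Release the roller at C. Primary structure: cantilever fixed at A.
Primary-structure tip deflection at C by superposition:
  point load 41.4 at a = 6.65: Pa²(3L − a)/(6EI) = 6667/EI
Flexibility coefficient — unit upward force at C: δ_{CC} = L³/(3EI) = 285.8/EI.
Compatibility at C: δ_0 − R_C·δ_{CC} = 0, so R_C = 6667/285.8 = 23.33 kN.

R_C = 23.33 kN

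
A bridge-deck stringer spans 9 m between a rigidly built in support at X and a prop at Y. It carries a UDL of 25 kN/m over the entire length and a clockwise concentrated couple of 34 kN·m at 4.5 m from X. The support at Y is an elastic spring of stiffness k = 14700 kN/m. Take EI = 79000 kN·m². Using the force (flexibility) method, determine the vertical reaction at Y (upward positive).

R_Y = 86.71 kN

Remove the prop at Y; the released (primary) structure is a cantilever built in at X.
Deflection at Y on the released cantilever, summing each load's contribution:
  UDL 25: wL⁴/(8EI) = 20503/EI
  clockwise couple 34 at a = 4.5: M₀a(2L − a)/(2EI) = 1033/EI
  δ_0 = 21536/EI
Tip deflection under a unit load at Y: L³/(3EI) = 243/EI.
With EI = 79000 kN·m²: δ_0 = 0.27261 m and δ_{YY} = 0.003076 m/kN.
Compatibility — the spring shortens by R_Y/k under the reaction it provides: δ_0 − R_Y·δ_{YY} = R_Y/k. With 1/k = 0.000068 m/kN, R_Y = δ_0 / (δ_{YY} + 1/k) = 0.27261 / (0.003076 + 0.000068) = 86.71 kN.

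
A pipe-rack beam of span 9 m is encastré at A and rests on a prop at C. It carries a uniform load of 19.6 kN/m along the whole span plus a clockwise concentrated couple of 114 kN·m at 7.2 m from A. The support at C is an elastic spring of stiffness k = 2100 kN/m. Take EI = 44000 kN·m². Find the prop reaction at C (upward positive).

R_C = 77.69 kN

Release the roller at C. Primary structure: cantilever fixed at A.
Downward deflection at the released point C due to the loads:
  UDL 19.6: wL⁴/(8EI) = 16074/EI
  clockwise couple 114 at a = 7.2: M₀a(2L − a)/(2EI) = 4432/EI
  δ_0 = 20507/EI
Flexibility coefficient — unit upward force at C: δ_{CC} = L³/(3EI) = 243/EI.
With EI = 44000 kN·m²: δ_0 = 0.46606 m and δ_{CC} = 0.005523 m/kN.
Compatibility — the spring shortens by R_C/k under the reaction it provides: δ_0 − R_C·δ_{CC} = R_C/k. With 1/k = 0.000476 m/kN, R_C = δ_0 / (δ_{CC} + 1/k) = 0.46606 / (0.005523 + 0.000476) = 77.69 kN.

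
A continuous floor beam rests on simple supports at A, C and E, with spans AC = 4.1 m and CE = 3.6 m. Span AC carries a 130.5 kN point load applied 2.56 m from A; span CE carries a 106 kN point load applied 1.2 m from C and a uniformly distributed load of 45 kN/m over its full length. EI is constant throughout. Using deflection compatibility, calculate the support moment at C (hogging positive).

M_C = 121.4 kN·m

Insert a hinge at C; M_C is the redundant, and each span becomes simply supported.
Rotations at C on the released spans (each span's end-slope, ×1/EI):
  span AC: point load 130.5 at a = 2.56: Pab(L + a)/(6LEI) = 139.3/EI
  span CE: point load 106 at a = 1.2: Pab(L + b)/(6LEI) = 84.8/EI
  span CE: UDL 45: wL³/(24EI) = 87.48/EI
  relative rotation θ_0 = (139.3 + 172.3)/EI = 311.6/EI
A unit hogging moment at C produces rotation L₁/(3EI) + L₂/(3EI) = 2.567/EI.
Slope continuity at C: θ_0 = M_C·2.567/EI, so M_C = 311.6/2.567 = 121.4 kN·m (hogging).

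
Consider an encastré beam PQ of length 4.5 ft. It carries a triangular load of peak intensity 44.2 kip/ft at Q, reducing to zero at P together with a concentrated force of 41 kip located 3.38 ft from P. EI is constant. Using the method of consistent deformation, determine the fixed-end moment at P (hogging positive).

M_P = 38.42 kip·ft

Take the two fixed-end moments M_P, M_Q as redundants; the released structure is the simple span PQ.
On the primary (simply-supported) span, the end slopes from the loading are:
  at P: triangular load, peak 44.2: 7w₀L³/(360EI) = 78.32/EI
  at Q: triangular load, peak 44.2: w₀L³/(45EI) = 89.5/EI
  at P: point load 41 at a = 3.38: Pab(L + b)/(6LEI) = 32.31/EI
  at Q: point load 41 at a = 3.38: Pab(L + a)/(6LEI) = 45.3/EI
  θ_P0 = 110.6/EI,  θ_Q0 = 134.8/EI
Flexibility coefficients: a unit moment at one end gives L/(3EI) there and L/(6EI) at the far end, so f₁₁ = f₂₂ = 1.5/EI and f₁₂ = f₂₁ = 0.75/EI.
Compatibility — zero rotation at each built-in end:
  1.5 M_P + 0.75 M_Q = 110.6
  0.75 M_P + 1.5 M_Q = 134.8
Solving the pair gives M_P = 38.42 kip·ft and M_Q = 70.66 kip·ft (hogging).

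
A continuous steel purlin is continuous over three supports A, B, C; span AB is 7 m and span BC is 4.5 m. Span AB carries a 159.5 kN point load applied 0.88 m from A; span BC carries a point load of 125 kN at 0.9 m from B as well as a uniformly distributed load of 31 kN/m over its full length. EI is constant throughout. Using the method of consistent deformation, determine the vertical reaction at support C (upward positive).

Insert a hinge at B; M_B is the redundant, and each span becomes simply supported.
Rotations at B on the released spans (each span's end-slope, ×1/EI):
  span AB: point load 159.5 at a = 0.88: Pab(L + a)/(6LEI) = 161.2/EI
  span BC: point load 125 at a = 0.9: Pab(L + b)/(6LEI) = 121.5/EI
  span BC: UDL 31: wL³/(24EI) = 117.7/EI
  relative rotation θ_0 = (161.2 + 239.2)/EI = 400.4/EI
A unit hogging moment at B produces rotation L₁/(3EI) + L₂/(3EI) = 3.833/EI.
Compatibility: M_B·(L₁+L₂)/(3EI) = θ_0, giving M_B = 104.4 kN·m (hogging).
Span BC, ΣM about C: R_B^{BC}·4.5 = 763.9 + 104.4, so R_B^{BC} = 193 kN and R_C = 264.5 − 193 = 71.54 kN.

R_C = 71.54 kN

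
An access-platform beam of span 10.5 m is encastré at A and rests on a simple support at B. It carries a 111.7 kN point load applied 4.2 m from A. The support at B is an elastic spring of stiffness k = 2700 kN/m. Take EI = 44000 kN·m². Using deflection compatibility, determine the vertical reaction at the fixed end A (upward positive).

R_A = 89.41 kN

Take the reaction at B as the redundant and release it; the primary structure is a cantilever fixed at A.
Free-end deflection of the primary structure under the applied loading (downward +):
  point load 111.7 at a = 4.2: Pa²(3L − a)/(6EI) = 8965/EI
Tip deflection under a unit load at B: L³/(3EI) = 385.9/EI.
With EI = 44000 kN·m²: δ_0 = 0.20376 m and δ_{BB} = 0.00877 m/kN.
Compatibility — the spring shortens by R_B/k under the reaction it provides: δ_0 − R_B·δ_{BB} = R_B/k. With 1/k = 0.00037 m/kN, R_B = δ_0 / (δ_{BB} + 1/k) = 0.20376 / (0.00877 + 0.00037) = 22.29 kN.
Vertical equilibrium: R_A = ΣP − R_B = 111.7 − 22.29 = 89.41 kN.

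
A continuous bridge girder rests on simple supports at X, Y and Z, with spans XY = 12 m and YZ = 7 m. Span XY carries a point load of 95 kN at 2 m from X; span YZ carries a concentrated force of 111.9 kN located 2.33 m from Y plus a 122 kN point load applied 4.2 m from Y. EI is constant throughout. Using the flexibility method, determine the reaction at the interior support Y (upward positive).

Take M_Y as the redundant. Released structure: two simple spans XY and YZ with a hinge at Y.
Discontinuity in slope at Y on the released structure — sum the simple-span end rotations:
  span XY: point load 95 at a = 2: Pab(L + a)/(6LEI) = 369.4/EI
  span YZ: point load 111.9 at a = 2.33: Pab(L + b)/(6LEI) = 338.3/EI
  span YZ: point load 122 at a = 4.2: Pab(L + b)/(6LEI) = 334.8/EI
  relative rotation θ_0 = (369.4 + 673.1)/EI = 1043/EI
A unit hogging moment at Y produces rotation L₁/(3EI) + L₂/(3EI) = 6.333/EI.
Slope continuity at Y: θ_0 = M_Y·6.333/EI, so M_Y = 1043/6.333 = 164.6 kN·m (hogging).
Span XY, ΣM about X with M_Y applied at Y: R_Y^{XY}·12 = 190 + 164.6, so R_Y^{XY} = 29.55 kN and R_X = 95 − 29.55 = 65.45 kN.
Span YZ, ΣM about Z: R_Y^{YZ}·7 = 864.2 + 164.6, so R_Y^{YZ} = 147 kN and R_Z = 233.9 − 147 = 86.93 kN.
R_Y = 29.55 + 147 = 176.5 kN.

R_Y = 176.5 kN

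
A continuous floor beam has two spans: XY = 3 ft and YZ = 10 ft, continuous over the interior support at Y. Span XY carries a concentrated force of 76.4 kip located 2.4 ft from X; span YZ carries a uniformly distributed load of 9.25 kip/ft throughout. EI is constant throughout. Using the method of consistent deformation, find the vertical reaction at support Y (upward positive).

Insert a hinge at Y; M_Y is the redundant, and each span becomes simply supported.
Rotations at Y on the released spans (each span's end-slope, ×1/EI):
  span XY: point load 76.4 at a = 2.4: Pab(L + a)/(6LEI) = 33/EI
  span YZ: UDL 9.25: wL³/(24EI) = 385.4/EI
  relative rotation θ_0 = (33 + 385.4)/EI = 418.4/EI
A unit hogging moment at Y produces rotation L₁/(3EI) + L₂/(3EI) = 4.333/EI.
Slope continuity at Y: θ_0 = M_Y·4.333/EI, so M_Y = 418.4/4.333 = 96.56 kip·ft (hogging).
Span XY, ΣM about X with M_Y applied at Y: R_Y^{XY}·3 = 183.4 + 96.56, so R_Y^{XY} = 93.31 kip and R_X = 76.4 − 93.31 = -16.91 kip.
Span YZ, ΣM about Z: R_Y^{YZ}·10 = 462.5 + 96.56, so R_Y^{YZ} = 55.91 kip and R_Z = 92.5 − 55.91 = 36.59 kip.
R_Y = 93.31 + 55.91 = 149.2 kip.

R_Y = 149.2 kip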